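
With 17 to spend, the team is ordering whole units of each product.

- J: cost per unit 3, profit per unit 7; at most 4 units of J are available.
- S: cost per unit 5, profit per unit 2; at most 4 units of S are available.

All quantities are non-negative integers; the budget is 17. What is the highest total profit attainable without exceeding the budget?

This is a bounded integer knapsack.
4×J: cost 12 ≤ 17, profit 4·7 = 28.
4×J and 1×S: cost 17 ≤ 17, profit 4·7 + 1·2 = 30.
Best is 30.

30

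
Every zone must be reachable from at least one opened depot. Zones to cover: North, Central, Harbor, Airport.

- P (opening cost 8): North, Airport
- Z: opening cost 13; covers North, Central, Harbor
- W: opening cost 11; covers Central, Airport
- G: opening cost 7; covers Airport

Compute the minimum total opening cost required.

20

The greedy cost-per-new-zone heuristic would pick P and Z for 21, but a cheaper cover exists.
Choose Z and G: together they cover North, Central, Harbor, Airport — every zone.
Total opening cost: 13 + 7 = 20.
No cover costs less than 20.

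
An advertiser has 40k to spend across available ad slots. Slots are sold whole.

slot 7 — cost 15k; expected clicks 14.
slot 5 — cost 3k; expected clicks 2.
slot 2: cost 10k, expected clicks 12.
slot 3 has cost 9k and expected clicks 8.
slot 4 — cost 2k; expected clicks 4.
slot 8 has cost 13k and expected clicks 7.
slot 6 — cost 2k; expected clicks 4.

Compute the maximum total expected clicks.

slot 7 + slot 2 + slot 3 + slot 4 + slot 6: cost 15 + 10 + 9 + 2 + 2 = 38 ≤ 40, expected clicks 14 + 12 + 8 + 4 + 4 = 42.
slot 7 + slot 5 + slot 2 + slot 3 + slot 4: cost 15 + 3 + 10 + 9 + 2 = 39 ≤ 40, expected clicks 14 + 2 + 12 + 8 + 4 = 40.
slot 7 + slot 5 + slot 2 + slot 3 + slot 6: cost 15 + 3 + 10 + 9 + 2 = 39 ≤ 40, expected clicks 14 + 2 + 12 + 8 + 4 = 40.
Best is slot 7, slot 2, slot 3, slot 4, and slot 6 with total expected clicks 42.

42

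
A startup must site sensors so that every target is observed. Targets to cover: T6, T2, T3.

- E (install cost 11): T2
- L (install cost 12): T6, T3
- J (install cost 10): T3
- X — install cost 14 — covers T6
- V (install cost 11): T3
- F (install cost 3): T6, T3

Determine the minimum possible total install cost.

14

Choose E and F: together they cover T6, T2, T3 — every target.
Total install cost: 11 + 3 = 14.
No cover costs less than 14.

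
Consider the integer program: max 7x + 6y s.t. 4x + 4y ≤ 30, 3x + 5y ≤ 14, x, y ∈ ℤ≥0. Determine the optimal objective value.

The continuous relaxation peaks at (4.67, 0) with value 32.67; rounding to a feasible lattice point costs some objective.
(x,y)=(4,0) is feasible, giving 28.
(x,y)=(3,1) is feasible, giving 27.
(x,y)=(3,0) is feasible, giving 21.
Maximum is 28 at (x,y)=(4,0).

28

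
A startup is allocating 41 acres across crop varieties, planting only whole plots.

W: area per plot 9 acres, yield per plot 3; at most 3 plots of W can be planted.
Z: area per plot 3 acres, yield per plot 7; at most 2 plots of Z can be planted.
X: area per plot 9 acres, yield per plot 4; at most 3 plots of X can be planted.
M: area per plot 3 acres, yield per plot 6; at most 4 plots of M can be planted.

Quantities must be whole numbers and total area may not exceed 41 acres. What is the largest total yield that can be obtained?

Z has the best ratio (7/3); taking only Z gives at most 2×7 = 14 (stopped by the supply cap of 2).
Mixing does better — 2×Z, 2×X, and 4×M: area 36 ≤ 41, yield 2·7 + 2·4 + 4·6 = 46.

46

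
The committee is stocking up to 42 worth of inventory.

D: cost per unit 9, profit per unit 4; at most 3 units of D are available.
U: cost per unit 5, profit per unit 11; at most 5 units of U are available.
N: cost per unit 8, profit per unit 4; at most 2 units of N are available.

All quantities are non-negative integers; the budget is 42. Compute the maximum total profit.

This is a bounded integer knapsack.
U has the best ratio (11/5); taking only U gives at most 5×11 = 55 (stopped by the supply cap of 5).
Mixing does better — 5×U and 2×N: cost 41 ≤ 42, profit 5·11 + 2·4 = 63.

63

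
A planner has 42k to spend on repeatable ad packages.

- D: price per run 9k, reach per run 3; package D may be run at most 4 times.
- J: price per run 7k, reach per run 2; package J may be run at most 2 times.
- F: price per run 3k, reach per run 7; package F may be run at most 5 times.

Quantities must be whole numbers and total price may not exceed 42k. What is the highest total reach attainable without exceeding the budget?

F has the best ratio (7/3); taking only F gives at most 5×7 = 35 (stopped by the supply cap of 5).
Mixing does better — 3×D and 5×F: price 42 ≤ 42, reach 3·3 + 5·7 = 44.

44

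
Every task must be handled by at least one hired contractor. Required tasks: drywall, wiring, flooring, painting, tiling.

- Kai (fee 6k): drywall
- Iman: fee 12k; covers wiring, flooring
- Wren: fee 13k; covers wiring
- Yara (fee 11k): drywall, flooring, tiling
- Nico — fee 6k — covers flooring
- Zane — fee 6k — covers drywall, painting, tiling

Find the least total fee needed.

Choose Iman and Zane: together they cover drywall, wiring, flooring, painting, tiling — every task.
Total fee: 12 + 6 = 18.
No cover costs less than 18.

18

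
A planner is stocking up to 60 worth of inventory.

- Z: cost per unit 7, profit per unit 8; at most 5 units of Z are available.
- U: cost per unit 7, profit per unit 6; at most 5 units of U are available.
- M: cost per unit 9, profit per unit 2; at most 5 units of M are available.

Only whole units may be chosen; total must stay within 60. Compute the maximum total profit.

58

Z has the best ratio (8/7); taking only Z gives at most 5×8 = 40 (stopped by the supply cap of 5).
Mixing does better — 5×Z and 3×U: cost 56 ≤ 60, profit 5·8 + 3·6 = 58.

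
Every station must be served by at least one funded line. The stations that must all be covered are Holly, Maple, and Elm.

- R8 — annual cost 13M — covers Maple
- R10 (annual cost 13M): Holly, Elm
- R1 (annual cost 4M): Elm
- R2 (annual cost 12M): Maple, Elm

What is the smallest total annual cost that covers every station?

The greedy cost-per-new-station heuristic would pick R1, R2, and R10 for 29, but a cheaper cover exists.
Choose R10 and R2: together they cover Holly, Maple, Elm — every station.
Total annual cost: 13 + 12 = 25.
No cover costs less than 25.

25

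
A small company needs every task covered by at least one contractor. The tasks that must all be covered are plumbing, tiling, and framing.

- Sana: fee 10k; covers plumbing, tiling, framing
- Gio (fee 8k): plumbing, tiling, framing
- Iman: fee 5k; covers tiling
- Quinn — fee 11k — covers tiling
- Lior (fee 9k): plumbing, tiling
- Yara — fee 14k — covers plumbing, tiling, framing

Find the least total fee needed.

8

Gio alone covers plumbing, tiling, framing — every task.
Total fee: 8.
No cover costs less than 8.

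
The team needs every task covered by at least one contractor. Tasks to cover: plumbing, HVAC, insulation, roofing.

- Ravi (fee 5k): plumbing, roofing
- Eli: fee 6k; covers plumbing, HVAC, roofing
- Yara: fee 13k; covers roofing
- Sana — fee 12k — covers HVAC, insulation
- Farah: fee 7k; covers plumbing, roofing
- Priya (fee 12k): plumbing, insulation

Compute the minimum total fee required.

This is an integer covering problem.
Choose Ravi and Sana: together they cover plumbing, HVAC, insulation, roofing — every task.
Total fee: 5 + 12 = 17.

17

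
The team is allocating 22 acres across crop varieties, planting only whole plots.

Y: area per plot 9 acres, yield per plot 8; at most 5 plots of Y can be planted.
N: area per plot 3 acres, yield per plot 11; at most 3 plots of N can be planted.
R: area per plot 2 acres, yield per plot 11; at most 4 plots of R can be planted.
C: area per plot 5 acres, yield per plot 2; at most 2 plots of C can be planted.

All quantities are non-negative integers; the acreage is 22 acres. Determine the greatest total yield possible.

This is a bounded integer knapsack.
3×N and 4×R: area 17 ≤ 22, yield 3·11 + 4·11 = 77.
3×N, 4×R, and 1×C: area 22 ≤ 22, yield 3·11 + 4·11 + 1·2 = 79.
Best is 79.

79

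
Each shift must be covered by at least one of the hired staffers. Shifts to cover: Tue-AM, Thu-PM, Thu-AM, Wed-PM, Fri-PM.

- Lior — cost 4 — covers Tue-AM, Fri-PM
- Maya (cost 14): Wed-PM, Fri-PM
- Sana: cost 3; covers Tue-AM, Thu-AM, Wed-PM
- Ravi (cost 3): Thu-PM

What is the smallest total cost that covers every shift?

10

Choose Lior, Sana, and Ravi: together they cover Tue-AM, Thu-PM, Thu-AM, Wed-PM, Fri-PM — every shift.
Total cost: 4 + 3 + 3 = 10.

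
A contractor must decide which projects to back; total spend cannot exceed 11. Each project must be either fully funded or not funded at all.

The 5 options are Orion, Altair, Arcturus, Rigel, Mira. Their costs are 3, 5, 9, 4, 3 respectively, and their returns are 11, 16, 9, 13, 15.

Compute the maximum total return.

42

Allowing fractional choices, the relaxed optimum would be about 42.2, but projects are indivisible.
Orion + Rigel + Mira: cost 3 + 4 + 3 = 10 ≤ 11, return 11 + 13 + 15 = 39.
Altair + Mira: cost 5 + 3 = 8 ≤ 11, return 16 + 15 = 31.
Orion + Altair + Mira: cost 3 + 5 + 3 = 11 ≤ 11, return 11 + 16 + 15 = 42.
Best is Orion, Altair, and Mira with total return 42.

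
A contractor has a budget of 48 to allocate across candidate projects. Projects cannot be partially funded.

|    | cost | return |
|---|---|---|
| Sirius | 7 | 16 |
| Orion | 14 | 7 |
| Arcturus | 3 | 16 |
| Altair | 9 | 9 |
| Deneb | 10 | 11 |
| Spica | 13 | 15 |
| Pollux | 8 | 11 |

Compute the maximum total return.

Sirius + Arcturus + Altair + Spica + Pollux: cost 7 + 3 + 9 + 13 + 8 = 40 ≤ 48, return 16 + 16 + 9 + 15 + 11 = 67.
Sirius + Arcturus + Deneb + Spica + Pollux: cost 7 + 3 + 10 + 13 + 8 = 41 ≤ 48, return 16 + 16 + 11 + 15 + 11 = 69.
Sirius + Arcturus + Altair + Deneb + Spica: cost 7 + 3 + 9 + 10 + 13 = 42 ≤ 48, return 16 + 16 + 9 + 11 + 15 = 67.
Best is Sirius, Arcturus, Deneb, Spica, and Pollux with total return 69.

69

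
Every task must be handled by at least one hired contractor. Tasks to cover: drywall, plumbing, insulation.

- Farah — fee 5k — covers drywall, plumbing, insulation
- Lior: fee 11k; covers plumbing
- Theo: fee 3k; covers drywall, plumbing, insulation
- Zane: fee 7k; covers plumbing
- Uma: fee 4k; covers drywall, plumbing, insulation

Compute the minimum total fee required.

Theo alone covers drywall, plumbing, insulation — every task.
Total fee: 3.
No cover costs less than 3.

3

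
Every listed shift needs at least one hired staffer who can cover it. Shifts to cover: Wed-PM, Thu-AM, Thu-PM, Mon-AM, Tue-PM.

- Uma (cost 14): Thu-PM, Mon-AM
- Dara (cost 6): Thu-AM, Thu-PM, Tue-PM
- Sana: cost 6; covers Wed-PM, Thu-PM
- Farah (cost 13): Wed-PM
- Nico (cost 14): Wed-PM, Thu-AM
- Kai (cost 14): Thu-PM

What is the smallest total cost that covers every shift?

Choose Uma, Dara, and Sana: together they cover Wed-PM, Thu-AM, Thu-PM, Mon-AM, Tue-PM — every shift.
Total cost: 14 + 6 + 6 = 26.
No cover costs less than 26.

26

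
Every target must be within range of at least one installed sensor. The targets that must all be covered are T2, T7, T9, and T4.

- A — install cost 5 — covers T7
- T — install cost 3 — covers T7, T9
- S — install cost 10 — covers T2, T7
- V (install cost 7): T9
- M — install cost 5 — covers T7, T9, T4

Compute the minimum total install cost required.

15

The greedy cost-per-new-target heuristic would pick T, M, and S for 18, but a cheaper cover exists.
Choose S and M: together they cover T2, T7, T9, T4 — every target.
Total install cost: 10 + 5 = 15.
No cover costs less than 15.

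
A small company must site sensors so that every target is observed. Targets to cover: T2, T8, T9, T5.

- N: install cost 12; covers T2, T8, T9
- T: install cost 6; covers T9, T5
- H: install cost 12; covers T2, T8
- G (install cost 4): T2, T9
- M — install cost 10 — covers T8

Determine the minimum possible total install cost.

This is a weighted set-cover instance.
The greedy cost-per-new-target heuristic would pick G, T, and M for 20, but a cheaper cover exists.
Choose N and T: together they cover T2, T8, T9, T5 — every target.
Total install cost: 12 + 6 = 18.
No cover costs less than 18.

18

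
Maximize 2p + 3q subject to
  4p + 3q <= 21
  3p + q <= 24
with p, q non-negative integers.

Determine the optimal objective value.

21

(p,q)=(0,7) is feasible, giving 21.
(p,q)=(0,6) is feasible, giving 18.
Maximum is 21 at (p,q)=(0,7).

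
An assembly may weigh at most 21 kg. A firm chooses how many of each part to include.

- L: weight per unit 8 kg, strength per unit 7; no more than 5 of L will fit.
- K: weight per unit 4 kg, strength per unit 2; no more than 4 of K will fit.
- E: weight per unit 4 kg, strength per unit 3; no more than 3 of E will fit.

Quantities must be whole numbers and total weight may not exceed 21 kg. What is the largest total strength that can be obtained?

L has the best ratio (7/8); taking only L gives at most 2×7 = 14 (stopped by the weight limit).
Mixing does better — 2×L and 1×E: weight 20 ≤ 21, strength 2·7 + 1·3 = 17.

17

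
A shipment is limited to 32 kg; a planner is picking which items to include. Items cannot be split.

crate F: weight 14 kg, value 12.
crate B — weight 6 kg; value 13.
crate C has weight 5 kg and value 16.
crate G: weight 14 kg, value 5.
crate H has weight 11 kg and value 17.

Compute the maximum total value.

46

crate B + crate C + crate H: weight 6 + 5 + 11 = 22 ≤ 32, value 13 + 16 + 17 = 46.
crate F + crate C + crate H: weight 14 + 5 + 11 = 30 ≤ 32, value 12 + 16 + 17 = 45.
Best is crate B, crate C, and crate H with total value 46.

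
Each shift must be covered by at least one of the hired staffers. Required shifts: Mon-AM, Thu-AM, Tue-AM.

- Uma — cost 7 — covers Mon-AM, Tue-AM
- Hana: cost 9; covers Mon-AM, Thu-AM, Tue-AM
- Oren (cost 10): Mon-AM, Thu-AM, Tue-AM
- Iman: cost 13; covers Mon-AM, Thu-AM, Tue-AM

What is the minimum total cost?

Hana alone covers Mon-AM, Thu-AM, Tue-AM — every shift.
Total cost: 9.

9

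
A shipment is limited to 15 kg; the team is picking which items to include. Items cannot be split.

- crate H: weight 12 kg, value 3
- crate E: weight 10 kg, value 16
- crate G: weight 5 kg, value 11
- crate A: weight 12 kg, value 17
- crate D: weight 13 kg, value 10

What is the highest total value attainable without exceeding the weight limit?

27

This is a 0-1 knapsack instance.
crate E: weight 10 ≤ 15, value 16.
crate A: weight 12 ≤ 15, value 17.
crate E + crate G: weight 10 + 5 = 15 ≤ 15, value 16 + 11 = 27.
Best is crate E and crate G with total value 27.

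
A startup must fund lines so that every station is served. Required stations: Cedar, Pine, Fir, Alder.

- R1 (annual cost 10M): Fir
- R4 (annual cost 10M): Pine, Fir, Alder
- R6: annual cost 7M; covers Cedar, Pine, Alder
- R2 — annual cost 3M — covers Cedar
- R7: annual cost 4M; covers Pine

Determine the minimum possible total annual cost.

This is a weighted set-cover instance.
The greedy cost-per-new-station heuristic would pick R6 and R1 for 17, but a cheaper cover exists.
Choose R4 and R2: together they cover Cedar, Pine, Fir, Alder — every station.
Total annual cost: 10 + 3 = 13.
No cover costs less than 13.

13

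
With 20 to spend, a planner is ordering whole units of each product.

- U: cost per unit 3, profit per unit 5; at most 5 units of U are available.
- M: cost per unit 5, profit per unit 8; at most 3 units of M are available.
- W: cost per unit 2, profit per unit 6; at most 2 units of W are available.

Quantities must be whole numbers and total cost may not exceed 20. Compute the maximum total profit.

38

This is a bounded integer knapsack.
Take 2×U, 2×M, and 2×W: cost 20 ≤ 20, profit 2·5 + 2·8 + 2·6 = 38.
W has the best ratio (6/2) and is taken to its limit of 2; remaining capacity is filled optimally with the others.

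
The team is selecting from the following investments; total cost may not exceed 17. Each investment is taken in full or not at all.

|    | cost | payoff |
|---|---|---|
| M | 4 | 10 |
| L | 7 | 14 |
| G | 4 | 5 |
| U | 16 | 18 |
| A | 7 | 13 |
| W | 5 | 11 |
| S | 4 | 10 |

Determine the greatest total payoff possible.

36

Take M, G, W, and S: cost 4 + 4 + 5 + 4 = 17 ≤ 17, payoff 10 + 5 + 11 + 10 = 36.
No other feasible combination does better.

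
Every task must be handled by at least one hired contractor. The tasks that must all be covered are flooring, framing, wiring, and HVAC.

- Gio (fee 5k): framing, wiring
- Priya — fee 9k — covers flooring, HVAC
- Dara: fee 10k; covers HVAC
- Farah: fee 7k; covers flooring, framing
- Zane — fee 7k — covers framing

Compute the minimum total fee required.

14

This is a weighted set-cover instance.
Choose Gio and Priya: together they cover flooring, framing, wiring, HVAC — every task.
Total fee: 5 + 9 = 14.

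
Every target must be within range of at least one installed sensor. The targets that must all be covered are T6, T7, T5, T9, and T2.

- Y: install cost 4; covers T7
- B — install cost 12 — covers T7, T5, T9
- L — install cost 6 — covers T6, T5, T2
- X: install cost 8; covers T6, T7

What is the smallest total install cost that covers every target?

18

This is a weighted set-cover instance.
The greedy cost-per-new-target heuristic would pick L, Y, and B for 22, but a cheaper cover exists.
Choose B and L: together they cover T6, T7, T5, T9, T2 — every target.
Total install cost: 12 + 6 = 18.
No cover costs less than 18.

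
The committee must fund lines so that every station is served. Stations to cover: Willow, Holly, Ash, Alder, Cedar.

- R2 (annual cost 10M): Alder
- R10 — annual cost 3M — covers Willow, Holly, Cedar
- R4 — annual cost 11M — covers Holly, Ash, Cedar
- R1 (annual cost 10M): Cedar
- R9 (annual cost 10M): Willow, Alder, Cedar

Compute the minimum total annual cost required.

The greedy cost-per-new-station heuristic would pick R10, R2, and R4 for 24, but a cheaper cover exists.
Choose R4 and R9: together they cover Willow, Holly, Ash, Alder, Cedar — every station.
Total annual cost: 11 + 10 = 21.
No cover costs less than 21.

21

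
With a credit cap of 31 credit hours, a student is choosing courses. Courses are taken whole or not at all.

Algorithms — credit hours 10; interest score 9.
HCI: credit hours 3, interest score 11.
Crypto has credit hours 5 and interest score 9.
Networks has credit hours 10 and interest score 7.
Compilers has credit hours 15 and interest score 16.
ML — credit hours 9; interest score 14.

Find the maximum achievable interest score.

This is a 0-1 knapsack instance.
Allowing fractional choices, the relaxed optimum would be about 48.9, but courses are indivisible.
Algorithms + HCI + Crypto + ML: credit hours 10 + 3 + 5 + 9 = 27 ≤ 31, interest score 9 + 11 + 9 + 14 = 43.
HCI + Crypto + Networks + ML: credit hours 3 + 5 + 10 + 9 = 27 ≤ 31, interest score 11 + 9 + 7 + 14 = 41.
Best is Algorithms, HCI, Crypto, and ML with total interest score 43.

43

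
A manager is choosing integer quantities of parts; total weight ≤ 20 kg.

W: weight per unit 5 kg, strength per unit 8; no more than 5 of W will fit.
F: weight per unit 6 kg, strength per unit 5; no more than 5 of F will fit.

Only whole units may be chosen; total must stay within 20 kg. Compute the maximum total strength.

4×W: weight 20 ≤ 20, strength 4·8 = 32.
3×W: weight 15 ≤ 20, strength 3·8 = 24.
Best is 32.

32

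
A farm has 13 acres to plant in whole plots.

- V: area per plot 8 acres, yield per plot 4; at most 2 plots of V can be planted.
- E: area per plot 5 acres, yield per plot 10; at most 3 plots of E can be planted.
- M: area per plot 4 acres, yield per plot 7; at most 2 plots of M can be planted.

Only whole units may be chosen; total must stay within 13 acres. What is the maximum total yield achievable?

This is a bounded integer knapsack.
E has the best ratio (10/5); taking only E gives at most 2×10 = 20 (stopped by the area limit).
Mixing does better — 1×E and 2×M: area 13 ≤ 13, yield 1·10 + 2·7 = 24.

24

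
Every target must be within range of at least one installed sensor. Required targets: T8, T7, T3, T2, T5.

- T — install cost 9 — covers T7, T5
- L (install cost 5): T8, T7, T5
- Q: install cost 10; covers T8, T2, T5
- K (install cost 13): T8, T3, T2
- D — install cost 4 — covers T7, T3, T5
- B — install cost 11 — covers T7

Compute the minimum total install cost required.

This is a weighted set-cover instance.
The greedy cost-per-new-target heuristic would pick D, L, and Q for 19, but a cheaper cover exists.
Choose Q and D: together they cover T8, T7, T3, T2, T5 — every target.
Total install cost: 10 + 4 = 14.
No cover costs less than 14.

14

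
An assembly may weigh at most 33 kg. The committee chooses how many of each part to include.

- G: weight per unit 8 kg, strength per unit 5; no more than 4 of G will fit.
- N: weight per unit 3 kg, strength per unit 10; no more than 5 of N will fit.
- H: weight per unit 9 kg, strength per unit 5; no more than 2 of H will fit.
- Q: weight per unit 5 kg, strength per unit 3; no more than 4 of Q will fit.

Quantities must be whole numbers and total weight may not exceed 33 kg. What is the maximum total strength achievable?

N has the best ratio (10/3); taking only N gives at most 5×10 = 50 (stopped by the supply cap of 5).
Mixing does better — 1×G, 5×N, and 2×Q: weight 33 ≤ 33, strength 1·5 + 5·10 + 2·3 = 61.

61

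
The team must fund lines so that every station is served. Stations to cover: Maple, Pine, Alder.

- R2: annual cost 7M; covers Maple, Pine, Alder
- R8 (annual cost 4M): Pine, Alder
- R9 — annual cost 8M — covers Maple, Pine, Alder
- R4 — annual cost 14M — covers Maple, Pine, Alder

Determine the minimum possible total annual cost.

7

R2 alone covers Maple, Pine, Alder — every station.
Total annual cost: 7.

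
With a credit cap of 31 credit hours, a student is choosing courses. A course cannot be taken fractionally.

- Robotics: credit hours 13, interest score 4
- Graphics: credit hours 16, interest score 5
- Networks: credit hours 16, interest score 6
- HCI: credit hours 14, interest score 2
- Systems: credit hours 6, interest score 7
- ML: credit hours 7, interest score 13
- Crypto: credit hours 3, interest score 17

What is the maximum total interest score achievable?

41

This is a 0-1 knapsack instance.
Robotics + Systems + ML + Crypto: credit hours 13 + 6 + 7 + 3 = 29 ≤ 31, interest score 4 + 7 + 13 + 17 = 41.
HCI + Systems + ML + Crypto: credit hours 14 + 6 + 7 + 3 = 30 ≤ 31, interest score 2 + 7 + 13 + 17 = 39.
Systems + ML + Crypto: credit hours 6 + 7 + 3 = 16 ≤ 31, interest score 7 + 13 + 17 = 37.
Best is Robotics, Systems, ML, and Crypto with total interest score 41.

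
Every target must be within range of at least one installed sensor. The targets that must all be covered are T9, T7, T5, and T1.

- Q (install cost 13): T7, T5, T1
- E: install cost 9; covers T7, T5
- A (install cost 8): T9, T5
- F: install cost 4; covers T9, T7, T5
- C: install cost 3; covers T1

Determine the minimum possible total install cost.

This is a weighted set-cover instance.
Choose F and C: together they cover T9, T7, T5, T1 — every target.
Total install cost: 4 + 3 = 7.
No cover costs less than 7.

7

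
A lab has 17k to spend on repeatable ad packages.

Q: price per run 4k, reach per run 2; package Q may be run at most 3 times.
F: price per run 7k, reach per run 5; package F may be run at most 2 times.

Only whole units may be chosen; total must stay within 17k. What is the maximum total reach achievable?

This is a bounded integer knapsack.
2×F: price 14 ≤ 17, reach 2·5 = 10.
2×Q and 1×F: price 15 ≤ 17, reach 2·2 + 1·5 = 9.
Best is 10.

10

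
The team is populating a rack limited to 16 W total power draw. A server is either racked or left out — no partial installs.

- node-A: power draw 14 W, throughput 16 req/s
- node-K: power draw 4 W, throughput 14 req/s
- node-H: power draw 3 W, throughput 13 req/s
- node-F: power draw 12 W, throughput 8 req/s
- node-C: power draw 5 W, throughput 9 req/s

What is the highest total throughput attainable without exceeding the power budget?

36

Allowing fractional choices, the relaxed optimum would be about 40.6, but servers are indivisible.
node-K + node-H: power draw 4 + 3 = 7 ≤ 16, throughput 14 + 13 = 27.
node-K + node-H + node-C: power draw 4 + 3 + 5 = 12 ≤ 16, throughput 14 + 13 + 9 = 36.
Best is node-K, node-H, and node-C with total throughput 36.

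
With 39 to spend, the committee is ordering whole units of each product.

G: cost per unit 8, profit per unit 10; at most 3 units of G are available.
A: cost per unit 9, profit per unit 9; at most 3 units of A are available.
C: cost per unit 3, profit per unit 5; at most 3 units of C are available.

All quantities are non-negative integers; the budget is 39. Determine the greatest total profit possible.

49

3×G, 1×A, and 2×C: cost 39 ≤ 39, profit 3·10 + 1·9 + 2·5 = 49.
3×G and 3×C: cost 33 ≤ 39, profit 3·10 + 3·5 = 45.
Best is 49.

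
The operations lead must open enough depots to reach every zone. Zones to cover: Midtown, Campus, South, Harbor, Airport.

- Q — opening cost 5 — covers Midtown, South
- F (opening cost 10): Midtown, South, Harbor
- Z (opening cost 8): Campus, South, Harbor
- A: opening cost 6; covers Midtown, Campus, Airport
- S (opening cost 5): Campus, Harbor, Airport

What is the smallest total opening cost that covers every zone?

Choose Q and S: together they cover Midtown, Campus, South, Harbor, Airport — every zone.
Total opening cost: 5 + 5 = 10.
No cover costs less than 10.

10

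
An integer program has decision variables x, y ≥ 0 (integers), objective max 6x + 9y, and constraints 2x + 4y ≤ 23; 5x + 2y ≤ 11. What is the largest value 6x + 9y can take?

45

Relaxing integrality, the LP optimum is 49.50 at (x,y) = (0, 5.5), which is not an integer point.
(x,y)=(0,5): 2·0+4·5=20≤23, 5·0+2·5=10≤11, objective 45.
(x,y)=(0,4): 2·0+4·4=16≤23, 5·0+2·4=8≤11, objective 36.
The best lattice point is (0,5), giving 45.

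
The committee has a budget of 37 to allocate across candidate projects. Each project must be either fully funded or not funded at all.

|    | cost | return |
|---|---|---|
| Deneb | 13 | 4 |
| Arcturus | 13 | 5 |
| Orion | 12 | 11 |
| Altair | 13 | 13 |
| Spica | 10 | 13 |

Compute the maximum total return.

37

Take Orion, Altair, and Spica: cost 12 + 13 + 10 = 35 ≤ 37, return 11 + 13 + 13 = 37.
No other feasible combination does better.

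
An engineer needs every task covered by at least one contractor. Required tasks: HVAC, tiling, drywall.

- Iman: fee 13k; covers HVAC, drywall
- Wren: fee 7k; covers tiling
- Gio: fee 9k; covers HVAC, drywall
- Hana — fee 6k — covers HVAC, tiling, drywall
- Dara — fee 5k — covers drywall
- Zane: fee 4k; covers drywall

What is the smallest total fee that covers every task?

Hana alone covers HVAC, tiling, drywall — every task.
Total fee: 6.
No cover costs less than 6.

6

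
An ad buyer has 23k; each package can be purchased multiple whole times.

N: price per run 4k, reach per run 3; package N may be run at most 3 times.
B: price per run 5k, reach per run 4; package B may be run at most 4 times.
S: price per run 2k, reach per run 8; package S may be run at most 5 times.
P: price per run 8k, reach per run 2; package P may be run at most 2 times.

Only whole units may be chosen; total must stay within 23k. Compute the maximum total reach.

50

2×N, 1×B, and 5×S: price 23 ≤ 23, reach 2·3 + 1·4 + 5·8 = 50.
3×N and 5×S: price 22 ≤ 23, reach 3·3 + 5·8 = 49.
Best is 50.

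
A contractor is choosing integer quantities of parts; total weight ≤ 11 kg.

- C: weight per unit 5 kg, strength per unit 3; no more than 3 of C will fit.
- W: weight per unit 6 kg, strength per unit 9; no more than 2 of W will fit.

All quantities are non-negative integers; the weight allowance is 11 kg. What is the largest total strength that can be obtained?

12

This is a bounded integer knapsack.
W has the best ratio (9/6); taking only W gives at most 1×9 = 9 (stopped by the weight limit).
Mixing does better — 1×C and 1×W: weight 11 ≤ 11, strength 1·3 + 1·9 = 12.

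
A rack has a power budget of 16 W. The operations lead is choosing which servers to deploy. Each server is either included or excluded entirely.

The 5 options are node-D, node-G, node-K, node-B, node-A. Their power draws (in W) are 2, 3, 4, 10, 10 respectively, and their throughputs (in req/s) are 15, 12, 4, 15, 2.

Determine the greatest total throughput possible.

Take node-D, node-G, and node-B: power draw 2 + 3 + 10 = 15 ≤ 16, throughput 15 + 12 + 15 = 42.
No other feasible combination does better.

42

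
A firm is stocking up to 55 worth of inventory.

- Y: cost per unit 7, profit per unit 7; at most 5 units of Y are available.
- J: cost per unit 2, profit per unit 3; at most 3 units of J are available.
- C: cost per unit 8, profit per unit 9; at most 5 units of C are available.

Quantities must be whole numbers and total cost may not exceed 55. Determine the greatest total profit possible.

61

Take 1×Y, 3×J, and 5×C: cost 53 ≤ 55, profit 1·7 + 3·3 + 5·9 = 61.
J has the best ratio (3/2) and is taken to its limit of 3; remaining capacity is filled optimally with the others.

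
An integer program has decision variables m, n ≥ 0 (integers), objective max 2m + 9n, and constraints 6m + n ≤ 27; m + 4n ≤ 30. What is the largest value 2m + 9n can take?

67

(m,n)=(2,7): 6·2+1·7=19≤27, 1·2+4·7=30≤30, objective 67.
(m,n)=(1,7): 6·1+1·7=13≤27, 1·1+4·7=29≤30, objective 65.
(m,n)=(0,7): 6·0+1·7=7≤27, 1·0+4·7=28≤30, objective 63.
No feasible integer point exceeds 67.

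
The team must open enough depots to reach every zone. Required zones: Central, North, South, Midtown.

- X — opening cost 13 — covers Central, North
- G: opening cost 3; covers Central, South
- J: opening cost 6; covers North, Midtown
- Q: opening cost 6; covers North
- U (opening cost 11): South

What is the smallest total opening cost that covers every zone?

Choose G and J: together they cover Central, North, South, Midtown — every zone.
Total opening cost: 3 + 6 = 9.
No cover costs less than 9.

9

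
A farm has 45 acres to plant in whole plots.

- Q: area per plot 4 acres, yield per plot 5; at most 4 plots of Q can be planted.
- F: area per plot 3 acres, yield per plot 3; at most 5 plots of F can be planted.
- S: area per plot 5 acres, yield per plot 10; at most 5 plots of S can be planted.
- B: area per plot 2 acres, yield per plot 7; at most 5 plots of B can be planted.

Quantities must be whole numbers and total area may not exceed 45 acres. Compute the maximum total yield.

96

B has the best ratio (7/2); taking only B gives at most 5×7 = 35 (stopped by the supply cap of 5).
Mixing does better — 1×Q, 2×F, 5×S, and 5×B: area 45 ≤ 45, yield 1·5 + 2·3 + 5·10 + 5·7 = 96.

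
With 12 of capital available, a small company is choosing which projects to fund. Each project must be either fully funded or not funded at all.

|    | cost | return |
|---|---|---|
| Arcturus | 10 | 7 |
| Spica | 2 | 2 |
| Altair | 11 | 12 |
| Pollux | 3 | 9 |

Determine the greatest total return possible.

Allowing fractional choices, the relaxed optimum would be about 18.8, but projects are indivisible.
Spica + Pollux: cost 2 + 3 = 5 ≤ 12, return 2 + 9 = 11.
Altair: cost 11 ≤ 12, return 12.
Pollux: cost 3 ≤ 12, return 9.
Best is Altair with total return 12.

12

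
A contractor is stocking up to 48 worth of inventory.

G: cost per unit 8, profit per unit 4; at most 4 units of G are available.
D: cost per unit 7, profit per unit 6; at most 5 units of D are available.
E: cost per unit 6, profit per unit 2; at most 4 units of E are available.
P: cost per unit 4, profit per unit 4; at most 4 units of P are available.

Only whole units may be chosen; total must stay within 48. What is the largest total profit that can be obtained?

42

Take 5×D and 3×P: cost 47 ≤ 48, profit 5·6 + 3·4 = 42.
No other integer combination yields more.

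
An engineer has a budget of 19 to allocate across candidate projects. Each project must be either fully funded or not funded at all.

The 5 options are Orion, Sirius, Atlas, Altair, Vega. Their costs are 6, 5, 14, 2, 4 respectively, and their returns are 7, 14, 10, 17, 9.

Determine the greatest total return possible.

47

Allowing fractional choices, the relaxed optimum would be about 48.4, but projects are indivisible.
Orion + Sirius + Altair + Vega: cost 6 + 5 + 2 + 4 = 17 ≤ 19, return 7 + 14 + 17 + 9 = 47.
Orion + Sirius + Altair: cost 6 + 5 + 2 = 13 ≤ 19, return 7 + 14 + 17 = 38.
Sirius + Altair + Vega: cost 5 + 2 + 4 = 11 ≤ 19, return 14 + 17 + 9 = 40.
Best is Orion, Sirius, Altair, and Vega with total return 47.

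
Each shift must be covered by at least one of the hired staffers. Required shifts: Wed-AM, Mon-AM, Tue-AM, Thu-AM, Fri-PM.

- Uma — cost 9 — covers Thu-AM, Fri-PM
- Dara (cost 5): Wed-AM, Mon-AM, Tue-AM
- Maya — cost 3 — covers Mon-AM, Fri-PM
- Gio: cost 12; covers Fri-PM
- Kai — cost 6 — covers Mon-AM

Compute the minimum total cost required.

The greedy cost-per-new-shift heuristic would pick Maya, Dara, and Uma for 17, but a cheaper cover exists.
Choose Uma and Dara: together they cover Wed-AM, Mon-AM, Tue-AM, Thu-AM, Fri-PM — every shift.
Total cost: 9 + 5 = 14.
No cover costs less than 14.

14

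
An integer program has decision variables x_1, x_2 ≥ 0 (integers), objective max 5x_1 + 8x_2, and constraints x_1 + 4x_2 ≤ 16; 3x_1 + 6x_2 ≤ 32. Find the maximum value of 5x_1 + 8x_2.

(x_1,x_2)=(10,0): 1·10+4·0=10≤16, 3·10+6·0=30≤32, objective 50.
(x_1,x_2)=(9,0): 1·9+4·0=9≤16, 3·9+6·0=27≤32, objective 45.
The best lattice point is (10,0), giving 50.

50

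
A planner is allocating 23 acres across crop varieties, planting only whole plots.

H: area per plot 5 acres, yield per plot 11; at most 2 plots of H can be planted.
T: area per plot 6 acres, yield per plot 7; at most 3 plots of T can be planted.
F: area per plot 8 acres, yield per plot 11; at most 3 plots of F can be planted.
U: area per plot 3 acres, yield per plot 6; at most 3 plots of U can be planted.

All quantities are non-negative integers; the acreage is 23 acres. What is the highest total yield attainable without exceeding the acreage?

Take 2×H, 1×T, and 2×U: area 22 ≤ 23, yield 2·11 + 1·7 + 2·6 = 41.
H has the best ratio (11/5) and is taken to its limit of 2; remaining capacity is filled optimally with the others.

41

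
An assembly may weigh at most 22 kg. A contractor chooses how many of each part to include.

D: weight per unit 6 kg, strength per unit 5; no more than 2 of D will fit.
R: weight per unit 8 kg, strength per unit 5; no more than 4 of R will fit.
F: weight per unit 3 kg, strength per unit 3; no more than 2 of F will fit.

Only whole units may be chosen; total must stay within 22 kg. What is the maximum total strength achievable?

1×D, 1×R, and 2×F: weight 20 ≤ 22, strength 1·5 + 1·5 + 2·3 = 16.
2×R and 2×F: weight 22 ≤ 22, strength 2·5 + 2·3 = 16.
Best is 16.

16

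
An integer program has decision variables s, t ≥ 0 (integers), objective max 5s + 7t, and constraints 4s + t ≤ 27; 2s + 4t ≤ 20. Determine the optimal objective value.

(s,t)=(6,2) is feasible, giving 44.
(s,t)=(5,2) is feasible, giving 39.
(s,t)=(6,1) is feasible, giving 37.
The best lattice point is (6,2), giving 44.

44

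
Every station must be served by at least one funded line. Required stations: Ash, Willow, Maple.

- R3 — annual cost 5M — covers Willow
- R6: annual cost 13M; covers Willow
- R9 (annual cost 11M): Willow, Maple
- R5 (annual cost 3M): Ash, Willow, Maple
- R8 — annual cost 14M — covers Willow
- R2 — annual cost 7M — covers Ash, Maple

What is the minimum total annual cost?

3

R5 alone covers Ash, Willow, Maple — every station.
Total annual cost: 3.
No cover costs less than 3.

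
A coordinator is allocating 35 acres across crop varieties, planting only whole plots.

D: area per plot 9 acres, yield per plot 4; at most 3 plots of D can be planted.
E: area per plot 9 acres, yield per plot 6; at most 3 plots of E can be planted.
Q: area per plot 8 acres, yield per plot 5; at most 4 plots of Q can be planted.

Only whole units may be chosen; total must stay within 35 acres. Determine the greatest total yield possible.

23

E has the best ratio (6/9); taking only E gives at most 3×6 = 18 (stopped by the area limit).
Mixing does better — 3×E and 1×Q: area 35 ≤ 35, yield 3·6 + 1·5 = 23.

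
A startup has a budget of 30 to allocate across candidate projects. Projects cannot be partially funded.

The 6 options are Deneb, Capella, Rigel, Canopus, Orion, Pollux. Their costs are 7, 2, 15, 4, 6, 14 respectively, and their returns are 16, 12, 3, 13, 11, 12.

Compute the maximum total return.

Take Deneb, Capella, Canopus, and Pollux: cost 7 + 2 + 4 + 14 = 27 ≤ 30, return 16 + 12 + 13 + 12 = 53.
No other feasible combination does better.

53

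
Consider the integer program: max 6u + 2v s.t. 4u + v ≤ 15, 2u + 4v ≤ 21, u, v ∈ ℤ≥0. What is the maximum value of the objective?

24

The continuous relaxation peaks at (2.79, 3.86) with value 24.43; rounding to a feasible lattice point costs some objective.
(u,v)=(3,3): 4·3+1·3=15≤15, 2·3+4·3=18≤21, objective 24.
(u,v)=(3,2): 4·3+1·2=14≤15, 2·3+4·2=14≤21, objective 22.
(u,v)=(2,4): 4·2+1·4=12≤15, 2·2+4·4=20≤21, objective 20.
Maximum is 24 at (u,v)=(3,3).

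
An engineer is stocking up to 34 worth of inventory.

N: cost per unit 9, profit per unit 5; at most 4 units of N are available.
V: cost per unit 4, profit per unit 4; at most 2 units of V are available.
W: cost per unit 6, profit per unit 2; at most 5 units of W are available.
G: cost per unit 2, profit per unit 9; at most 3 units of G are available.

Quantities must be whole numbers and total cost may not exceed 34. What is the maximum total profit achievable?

Take 2×N, 2×V, and 3×G: cost 32 ≤ 34, profit 2·5 + 2·4 + 3·9 = 45.
G has the best ratio (9/2) and is taken to its limit of 3; remaining capacity is filled optimally with the others.

45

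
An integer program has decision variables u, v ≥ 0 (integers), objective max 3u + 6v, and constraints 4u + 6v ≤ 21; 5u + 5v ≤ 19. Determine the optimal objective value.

The continuous relaxation peaks at (0, 3.5) with value 21.00; rounding to a feasible lattice point costs some objective.
(u,v)=(0,3) is feasible, giving 18.
(u,v)=(1,2) is feasible, giving 15.
(u,v)=(0,2) is feasible, giving 12.
The best lattice point is (0,3), giving 18.

18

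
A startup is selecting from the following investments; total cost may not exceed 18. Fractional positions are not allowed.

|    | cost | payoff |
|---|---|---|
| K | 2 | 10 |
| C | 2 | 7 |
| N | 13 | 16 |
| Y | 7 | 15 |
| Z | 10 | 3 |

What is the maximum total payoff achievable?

33

K + C + N: cost 2 + 2 + 13 = 17 ≤ 18, payoff 10 + 7 + 16 = 33.
K + C + Y: cost 2 + 2 + 7 = 11 ≤ 18, payoff 10 + 7 + 15 = 32.
K + N: cost 2 + 13 = 15 ≤ 18, payoff 10 + 16 = 26.
Best is K, C, and N with total payoff 33.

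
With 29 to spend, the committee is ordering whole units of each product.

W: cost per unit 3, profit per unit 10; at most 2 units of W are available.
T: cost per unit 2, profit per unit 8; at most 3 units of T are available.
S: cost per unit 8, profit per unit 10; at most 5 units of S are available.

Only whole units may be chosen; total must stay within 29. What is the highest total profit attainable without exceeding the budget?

64

This is a bounded integer knapsack.
Take 2×W, 3×T, and 2×S: cost 28 ≤ 29, profit 2·10 + 3·8 + 2·10 = 64.
T has the best ratio (8/2) and is taken to its limit of 3; remaining capacity is filled optimally with the others.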